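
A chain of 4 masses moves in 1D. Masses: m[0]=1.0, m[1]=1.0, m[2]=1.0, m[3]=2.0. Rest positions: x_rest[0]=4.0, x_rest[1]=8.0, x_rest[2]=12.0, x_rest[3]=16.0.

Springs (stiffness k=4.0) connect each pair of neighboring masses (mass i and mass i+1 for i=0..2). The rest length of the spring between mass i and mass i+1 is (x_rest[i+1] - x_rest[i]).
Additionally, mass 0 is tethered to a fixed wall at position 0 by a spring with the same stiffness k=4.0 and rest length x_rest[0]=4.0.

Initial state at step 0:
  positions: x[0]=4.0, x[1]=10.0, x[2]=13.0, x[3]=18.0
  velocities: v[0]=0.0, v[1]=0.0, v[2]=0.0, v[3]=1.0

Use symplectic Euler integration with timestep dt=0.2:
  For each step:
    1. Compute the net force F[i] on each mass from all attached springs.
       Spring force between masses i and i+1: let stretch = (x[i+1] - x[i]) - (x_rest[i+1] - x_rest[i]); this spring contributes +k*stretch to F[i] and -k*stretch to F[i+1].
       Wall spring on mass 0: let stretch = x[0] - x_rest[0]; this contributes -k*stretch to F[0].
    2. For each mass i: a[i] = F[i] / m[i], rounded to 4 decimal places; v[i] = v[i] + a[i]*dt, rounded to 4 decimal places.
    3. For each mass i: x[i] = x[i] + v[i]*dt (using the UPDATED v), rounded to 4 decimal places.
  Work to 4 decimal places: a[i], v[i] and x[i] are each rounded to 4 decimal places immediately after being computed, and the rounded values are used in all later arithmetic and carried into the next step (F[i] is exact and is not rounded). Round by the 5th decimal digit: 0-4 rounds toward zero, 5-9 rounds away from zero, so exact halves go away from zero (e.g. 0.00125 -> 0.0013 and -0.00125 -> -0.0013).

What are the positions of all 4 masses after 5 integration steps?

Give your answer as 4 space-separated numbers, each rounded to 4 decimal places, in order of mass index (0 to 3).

Step 0: x=[4.0000 10.0000 13.0000 18.0000] v=[0.0000 0.0000 0.0000 1.0000]
Step 1: x=[4.3200 9.5200 13.3200 18.1200] v=[1.6000 -2.4000 1.6000 0.6000]
Step 2: x=[4.7808 8.8160 13.8000 18.1760] v=[2.3040 -3.5200 2.4000 0.2800]
Step 3: x=[5.1223 8.2638 14.1827 18.2019] v=[1.7075 -2.7610 1.9136 0.1296]
Step 4: x=[5.1469 8.1560 14.2615 18.2263] v=[0.1229 -0.5391 0.3938 0.1219]
Step 5: x=[4.8294 8.5436 13.9977 18.2535] v=[-1.5873 1.9380 -1.3188 0.1360]

Answer: 4.8294 8.5436 13.9977 18.2535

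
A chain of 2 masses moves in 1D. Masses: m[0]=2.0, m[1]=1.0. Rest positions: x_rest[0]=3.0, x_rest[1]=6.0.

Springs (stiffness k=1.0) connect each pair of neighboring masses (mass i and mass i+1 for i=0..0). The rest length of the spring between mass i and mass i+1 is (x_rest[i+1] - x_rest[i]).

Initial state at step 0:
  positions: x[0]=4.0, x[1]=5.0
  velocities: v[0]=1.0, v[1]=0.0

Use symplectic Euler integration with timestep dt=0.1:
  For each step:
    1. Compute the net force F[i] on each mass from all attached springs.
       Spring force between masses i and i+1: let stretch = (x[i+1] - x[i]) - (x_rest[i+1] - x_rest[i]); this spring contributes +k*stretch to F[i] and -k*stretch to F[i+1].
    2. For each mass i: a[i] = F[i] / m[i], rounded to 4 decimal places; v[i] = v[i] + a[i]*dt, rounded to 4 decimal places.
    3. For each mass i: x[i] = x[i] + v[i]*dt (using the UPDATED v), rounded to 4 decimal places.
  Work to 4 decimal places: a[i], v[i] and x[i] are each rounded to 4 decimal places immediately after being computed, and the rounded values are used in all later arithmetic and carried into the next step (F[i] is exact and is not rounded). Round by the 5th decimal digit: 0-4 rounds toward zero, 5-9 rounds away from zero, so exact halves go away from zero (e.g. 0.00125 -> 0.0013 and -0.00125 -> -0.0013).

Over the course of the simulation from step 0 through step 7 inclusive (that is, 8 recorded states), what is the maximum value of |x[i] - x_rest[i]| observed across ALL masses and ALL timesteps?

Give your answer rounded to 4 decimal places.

Answer: 1.4114

Derivation:
Step 0: x=[4.0000 5.0000] v=[1.0000 0.0000]
Step 1: x=[4.0900 5.0200] v=[0.9000 0.2000]
Step 2: x=[4.1697 5.0607] v=[0.7965 0.4070]
Step 3: x=[4.2388 5.1225] v=[0.6911 0.6179]
Step 4: x=[4.2973 5.2055] v=[0.5853 0.8295]
Step 5: x=[4.3454 5.3094] v=[0.4807 1.0387]
Step 6: x=[4.3833 5.4336] v=[0.3789 1.2423]
Step 7: x=[4.4114 5.5773] v=[0.2814 1.4373]
Max displacement = 1.4114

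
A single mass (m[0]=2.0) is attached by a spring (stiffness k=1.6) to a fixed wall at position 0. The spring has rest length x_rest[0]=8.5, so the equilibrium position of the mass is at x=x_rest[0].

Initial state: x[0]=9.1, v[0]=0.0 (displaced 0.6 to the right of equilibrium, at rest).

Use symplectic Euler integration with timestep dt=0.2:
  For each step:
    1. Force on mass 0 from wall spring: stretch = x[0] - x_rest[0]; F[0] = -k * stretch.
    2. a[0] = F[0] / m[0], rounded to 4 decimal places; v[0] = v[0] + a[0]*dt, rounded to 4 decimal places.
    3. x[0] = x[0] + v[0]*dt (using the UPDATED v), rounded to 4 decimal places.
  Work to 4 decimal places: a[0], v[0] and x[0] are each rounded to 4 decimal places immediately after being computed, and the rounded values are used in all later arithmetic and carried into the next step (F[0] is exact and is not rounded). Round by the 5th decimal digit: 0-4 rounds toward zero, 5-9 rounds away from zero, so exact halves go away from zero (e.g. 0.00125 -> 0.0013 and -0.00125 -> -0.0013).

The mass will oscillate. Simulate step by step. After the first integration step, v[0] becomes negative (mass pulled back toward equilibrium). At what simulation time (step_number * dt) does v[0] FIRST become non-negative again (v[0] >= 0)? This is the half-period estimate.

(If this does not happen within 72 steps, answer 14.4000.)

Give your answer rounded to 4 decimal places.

Answer: 3.6000

Derivation:
Step 0: x=[9.1000] v=[0.0000]
Step 1: x=[9.0808] v=[-0.0960]
Step 2: x=[9.0430] v=[-0.1889]
Step 3: x=[8.9878] v=[-0.2758]
Step 4: x=[8.9170] v=[-0.3538]
Step 5: x=[8.8329] v=[-0.4205]
Step 6: x=[8.7381] v=[-0.4738]
Step 7: x=[8.6357] v=[-0.5119]
Step 8: x=[8.5290] v=[-0.5336]
Step 9: x=[8.4214] v=[-0.5382]
Step 10: x=[8.3163] v=[-0.5256]
Step 11: x=[8.2171] v=[-0.4962]
Step 12: x=[8.1269] v=[-0.4509]
Step 13: x=[8.0487] v=[-0.3912]
Step 14: x=[7.9849] v=[-0.3190]
Step 15: x=[7.9376] v=[-0.2366]
Step 16: x=[7.9083] v=[-0.1466]
Step 17: x=[7.8979] v=[-0.0519]
Step 18: x=[7.9068] v=[0.0444]
First v>=0 after going negative at step 18, time=3.6000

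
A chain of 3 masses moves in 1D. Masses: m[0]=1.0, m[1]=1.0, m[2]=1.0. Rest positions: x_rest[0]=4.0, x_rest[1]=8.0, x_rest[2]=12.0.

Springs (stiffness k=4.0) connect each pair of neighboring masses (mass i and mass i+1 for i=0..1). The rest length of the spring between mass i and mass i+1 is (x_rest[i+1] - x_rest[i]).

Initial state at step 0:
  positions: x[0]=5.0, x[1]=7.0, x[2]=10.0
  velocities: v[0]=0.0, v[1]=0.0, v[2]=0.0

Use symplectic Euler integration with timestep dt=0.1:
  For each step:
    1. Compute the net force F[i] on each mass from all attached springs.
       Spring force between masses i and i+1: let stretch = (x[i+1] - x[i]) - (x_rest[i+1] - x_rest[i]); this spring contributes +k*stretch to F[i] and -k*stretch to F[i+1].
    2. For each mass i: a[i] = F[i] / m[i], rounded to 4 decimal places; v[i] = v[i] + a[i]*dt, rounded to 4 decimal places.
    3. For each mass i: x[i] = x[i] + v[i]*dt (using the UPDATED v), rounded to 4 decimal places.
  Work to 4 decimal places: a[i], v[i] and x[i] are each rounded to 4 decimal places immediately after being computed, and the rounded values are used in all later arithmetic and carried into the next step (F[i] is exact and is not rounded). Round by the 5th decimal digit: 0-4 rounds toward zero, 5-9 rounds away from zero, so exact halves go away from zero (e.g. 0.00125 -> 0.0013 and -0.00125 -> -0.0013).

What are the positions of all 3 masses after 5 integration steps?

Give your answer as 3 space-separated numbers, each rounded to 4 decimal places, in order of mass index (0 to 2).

Answer: 3.9576 7.4476 10.5949

Derivation:
Step 0: x=[5.0000 7.0000 10.0000] v=[0.0000 0.0000 0.0000]
Step 1: x=[4.9200 7.0400 10.0400] v=[-0.8000 0.4000 0.4000]
Step 2: x=[4.7648 7.1152 10.1200] v=[-1.5520 0.7520 0.8000]
Step 3: x=[4.5436 7.2166 10.2398] v=[-2.2118 1.0138 1.1981]
Step 4: x=[4.2693 7.3320 10.3987] v=[-2.7426 1.1539 1.5888]
Step 5: x=[3.9576 7.4476 10.5949] v=[-3.1175 1.1555 1.9621]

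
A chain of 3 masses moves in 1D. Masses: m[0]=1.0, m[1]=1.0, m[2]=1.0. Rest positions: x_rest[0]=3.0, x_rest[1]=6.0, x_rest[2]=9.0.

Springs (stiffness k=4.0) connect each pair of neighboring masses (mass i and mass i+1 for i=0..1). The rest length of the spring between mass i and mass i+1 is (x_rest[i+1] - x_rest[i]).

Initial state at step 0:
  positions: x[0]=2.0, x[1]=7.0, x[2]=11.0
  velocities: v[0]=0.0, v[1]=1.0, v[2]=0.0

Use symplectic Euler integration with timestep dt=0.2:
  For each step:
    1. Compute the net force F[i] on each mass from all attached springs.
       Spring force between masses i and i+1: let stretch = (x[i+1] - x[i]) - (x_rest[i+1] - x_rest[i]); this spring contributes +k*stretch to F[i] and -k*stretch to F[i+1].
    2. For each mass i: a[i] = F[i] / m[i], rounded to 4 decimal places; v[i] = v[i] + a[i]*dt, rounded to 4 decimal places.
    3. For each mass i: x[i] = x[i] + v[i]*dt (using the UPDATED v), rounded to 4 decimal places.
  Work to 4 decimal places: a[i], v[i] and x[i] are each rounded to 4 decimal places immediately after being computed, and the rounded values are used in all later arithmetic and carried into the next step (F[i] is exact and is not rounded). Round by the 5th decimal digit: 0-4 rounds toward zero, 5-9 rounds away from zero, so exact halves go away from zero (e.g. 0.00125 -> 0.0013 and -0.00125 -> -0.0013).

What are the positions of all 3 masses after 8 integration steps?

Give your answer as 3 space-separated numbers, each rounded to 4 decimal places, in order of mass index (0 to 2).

Step 0: x=[2.0000 7.0000 11.0000] v=[0.0000 1.0000 0.0000]
Step 1: x=[2.3200 7.0400 10.8400] v=[1.6000 0.2000 -0.8000]
Step 2: x=[2.9152 6.9328 10.5520] v=[2.9760 -0.5360 -1.4400]
Step 3: x=[3.6732 6.7619 10.1649] v=[3.7901 -0.8547 -1.9354]
Step 4: x=[4.4454 6.6412 9.7133] v=[3.8611 -0.6033 -2.2578]
Step 5: x=[5.0889 6.6607 9.2502] v=[3.2177 0.0977 -2.3155]
Step 6: x=[5.5039 6.8431 8.8528] v=[2.0751 0.9119 -1.9871]
Step 7: x=[5.6532 7.1328 8.6138] v=[0.7465 1.4483 -1.1949]
Step 8: x=[5.5592 7.4227 8.6179] v=[-0.4698 1.4494 0.0203]

Answer: 5.5592 7.4227 8.6179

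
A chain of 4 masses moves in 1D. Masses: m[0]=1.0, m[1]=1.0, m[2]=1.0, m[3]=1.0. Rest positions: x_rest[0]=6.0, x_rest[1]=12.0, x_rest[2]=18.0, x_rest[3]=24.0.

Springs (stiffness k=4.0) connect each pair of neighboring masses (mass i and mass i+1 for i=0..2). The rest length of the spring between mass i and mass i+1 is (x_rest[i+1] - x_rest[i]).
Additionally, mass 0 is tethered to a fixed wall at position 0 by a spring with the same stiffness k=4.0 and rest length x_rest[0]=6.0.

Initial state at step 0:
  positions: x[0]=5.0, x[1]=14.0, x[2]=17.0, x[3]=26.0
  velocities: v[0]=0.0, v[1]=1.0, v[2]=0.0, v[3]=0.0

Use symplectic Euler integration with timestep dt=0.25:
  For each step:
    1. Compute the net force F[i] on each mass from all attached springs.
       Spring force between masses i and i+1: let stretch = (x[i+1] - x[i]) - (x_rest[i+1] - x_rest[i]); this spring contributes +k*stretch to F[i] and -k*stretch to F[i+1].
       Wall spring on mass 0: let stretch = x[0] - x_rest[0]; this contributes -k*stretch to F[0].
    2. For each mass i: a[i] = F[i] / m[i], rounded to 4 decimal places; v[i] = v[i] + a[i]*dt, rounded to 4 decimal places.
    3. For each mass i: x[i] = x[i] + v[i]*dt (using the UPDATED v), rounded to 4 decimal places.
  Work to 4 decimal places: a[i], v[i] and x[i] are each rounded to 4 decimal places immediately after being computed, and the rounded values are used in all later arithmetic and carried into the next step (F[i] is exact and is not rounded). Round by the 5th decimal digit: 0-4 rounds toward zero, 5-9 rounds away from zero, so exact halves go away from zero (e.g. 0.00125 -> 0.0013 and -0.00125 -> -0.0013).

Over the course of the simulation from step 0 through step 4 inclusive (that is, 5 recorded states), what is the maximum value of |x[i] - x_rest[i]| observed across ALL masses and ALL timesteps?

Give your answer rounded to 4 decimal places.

Step 0: x=[5.0000 14.0000 17.0000 26.0000] v=[0.0000 1.0000 0.0000 0.0000]
Step 1: x=[6.0000 12.7500 18.5000 25.2500] v=[4.0000 -5.0000 6.0000 -3.0000]
Step 2: x=[7.1875 11.2500 20.2500 24.3125] v=[4.7500 -6.0000 7.0000 -3.7500]
Step 3: x=[7.5938 10.9844 20.7656 23.8594] v=[1.6250 -1.0625 2.0625 -1.8125]
Step 4: x=[6.9493 12.3164 19.6094 24.1328] v=[-2.5782 5.3281 -4.6249 1.0937]
Max displacement = 2.7656

Answer: 2.7656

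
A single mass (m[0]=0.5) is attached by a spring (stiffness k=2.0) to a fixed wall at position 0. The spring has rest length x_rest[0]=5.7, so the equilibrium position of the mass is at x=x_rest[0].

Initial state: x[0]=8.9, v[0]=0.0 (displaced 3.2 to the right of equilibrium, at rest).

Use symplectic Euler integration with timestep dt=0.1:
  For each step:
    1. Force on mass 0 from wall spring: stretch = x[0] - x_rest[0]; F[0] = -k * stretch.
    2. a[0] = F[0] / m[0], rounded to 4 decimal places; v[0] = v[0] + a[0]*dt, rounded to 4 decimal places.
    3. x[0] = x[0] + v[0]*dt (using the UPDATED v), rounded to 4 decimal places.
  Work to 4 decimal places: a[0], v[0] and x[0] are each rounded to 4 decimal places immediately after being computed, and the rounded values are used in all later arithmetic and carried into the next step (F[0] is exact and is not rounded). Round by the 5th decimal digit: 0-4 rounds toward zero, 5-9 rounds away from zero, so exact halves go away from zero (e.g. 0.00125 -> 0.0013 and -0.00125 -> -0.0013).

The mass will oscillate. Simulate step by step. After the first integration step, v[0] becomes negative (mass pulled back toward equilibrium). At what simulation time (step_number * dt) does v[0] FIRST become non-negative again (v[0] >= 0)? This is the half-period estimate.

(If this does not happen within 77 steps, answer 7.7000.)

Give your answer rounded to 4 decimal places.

Step 0: x=[8.9000] v=[0.0000]
Step 1: x=[8.7720] v=[-1.2800]
Step 2: x=[8.5211] v=[-2.5088]
Step 3: x=[8.1574] v=[-3.6372]
Step 4: x=[7.6954] v=[-4.6202]
Step 5: x=[7.1536] v=[-5.4184]
Step 6: x=[6.5536] v=[-5.9998]
Step 7: x=[5.9195] v=[-6.3412]
Step 8: x=[5.2766] v=[-6.4290]
Step 9: x=[4.6506] v=[-6.2596]
Step 10: x=[4.0666] v=[-5.8398]
Step 11: x=[3.5480] v=[-5.1864]
Step 12: x=[3.1154] v=[-4.3256]
Step 13: x=[2.7862] v=[-3.2918]
Step 14: x=[2.5736] v=[-2.1263]
Step 15: x=[2.4860] v=[-0.8757]
Step 16: x=[2.5270] v=[0.4099]
First v>=0 after going negative at step 16, time=1.6000

Answer: 1.6000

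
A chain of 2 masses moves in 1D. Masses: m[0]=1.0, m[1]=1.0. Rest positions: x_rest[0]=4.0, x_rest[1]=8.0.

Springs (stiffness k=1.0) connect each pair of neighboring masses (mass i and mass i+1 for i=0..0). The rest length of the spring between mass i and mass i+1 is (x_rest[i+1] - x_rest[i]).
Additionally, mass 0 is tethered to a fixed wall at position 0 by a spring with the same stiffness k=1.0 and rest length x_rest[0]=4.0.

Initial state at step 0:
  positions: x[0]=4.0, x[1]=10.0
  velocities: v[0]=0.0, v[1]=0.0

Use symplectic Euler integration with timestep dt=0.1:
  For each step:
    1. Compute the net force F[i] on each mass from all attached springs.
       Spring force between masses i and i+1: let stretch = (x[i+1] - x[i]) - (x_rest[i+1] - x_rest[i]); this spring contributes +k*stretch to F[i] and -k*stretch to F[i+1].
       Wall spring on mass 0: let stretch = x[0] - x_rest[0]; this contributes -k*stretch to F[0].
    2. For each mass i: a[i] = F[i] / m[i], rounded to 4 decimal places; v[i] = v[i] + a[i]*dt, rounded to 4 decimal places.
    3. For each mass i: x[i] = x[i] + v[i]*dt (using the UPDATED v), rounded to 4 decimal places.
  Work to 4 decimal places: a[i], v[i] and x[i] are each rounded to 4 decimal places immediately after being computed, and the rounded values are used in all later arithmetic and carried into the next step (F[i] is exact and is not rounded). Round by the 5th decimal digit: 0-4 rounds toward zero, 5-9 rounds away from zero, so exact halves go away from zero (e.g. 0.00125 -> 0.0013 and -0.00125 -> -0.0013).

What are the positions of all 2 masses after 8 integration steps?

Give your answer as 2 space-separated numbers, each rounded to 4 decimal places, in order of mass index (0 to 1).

Answer: 4.6012 9.3596

Derivation:
Step 0: x=[4.0000 10.0000] v=[0.0000 0.0000]
Step 1: x=[4.0200 9.9800] v=[0.2000 -0.2000]
Step 2: x=[4.0594 9.9404] v=[0.3940 -0.3960]
Step 3: x=[4.1170 9.8820] v=[0.5762 -0.5841]
Step 4: x=[4.1911 9.8059] v=[0.7410 -0.7606]
Step 5: x=[4.2794 9.7137] v=[0.8834 -0.9221]
Step 6: x=[4.3793 9.6072] v=[0.9989 -1.0655]
Step 7: x=[4.4877 9.4884] v=[1.0838 -1.1883]
Step 8: x=[4.6012 9.3596] v=[1.1351 -1.2884]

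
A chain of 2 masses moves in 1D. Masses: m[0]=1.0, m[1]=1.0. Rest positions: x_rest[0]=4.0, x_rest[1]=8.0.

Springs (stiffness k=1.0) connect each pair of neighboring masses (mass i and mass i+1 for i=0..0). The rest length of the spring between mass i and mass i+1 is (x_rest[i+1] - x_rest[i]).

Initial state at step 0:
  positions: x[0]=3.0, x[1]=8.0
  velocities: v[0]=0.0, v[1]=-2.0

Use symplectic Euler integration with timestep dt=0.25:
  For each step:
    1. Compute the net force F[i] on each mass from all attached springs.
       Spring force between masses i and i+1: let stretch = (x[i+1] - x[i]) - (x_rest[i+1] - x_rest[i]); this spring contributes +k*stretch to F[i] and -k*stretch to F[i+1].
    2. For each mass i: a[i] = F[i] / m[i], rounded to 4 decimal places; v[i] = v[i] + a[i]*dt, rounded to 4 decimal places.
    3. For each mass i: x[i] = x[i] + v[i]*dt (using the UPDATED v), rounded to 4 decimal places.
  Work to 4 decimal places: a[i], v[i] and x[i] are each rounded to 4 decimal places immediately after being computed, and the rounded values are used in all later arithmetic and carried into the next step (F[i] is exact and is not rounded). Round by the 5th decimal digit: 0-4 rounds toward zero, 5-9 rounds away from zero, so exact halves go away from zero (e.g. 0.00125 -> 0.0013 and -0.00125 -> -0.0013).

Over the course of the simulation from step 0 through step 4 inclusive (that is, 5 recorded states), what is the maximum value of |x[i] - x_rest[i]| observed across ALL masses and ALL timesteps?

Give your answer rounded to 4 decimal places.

Answer: 2.2250

Derivation:
Step 0: x=[3.0000 8.0000] v=[0.0000 -2.0000]
Step 1: x=[3.0625 7.4375] v=[0.2500 -2.2500]
Step 2: x=[3.1485 6.8516] v=[0.3438 -2.3438]
Step 3: x=[3.2159 6.2842] v=[0.2696 -2.2696]
Step 4: x=[3.2251 5.7750] v=[0.0367 -2.0367]
Max displacement = 2.2250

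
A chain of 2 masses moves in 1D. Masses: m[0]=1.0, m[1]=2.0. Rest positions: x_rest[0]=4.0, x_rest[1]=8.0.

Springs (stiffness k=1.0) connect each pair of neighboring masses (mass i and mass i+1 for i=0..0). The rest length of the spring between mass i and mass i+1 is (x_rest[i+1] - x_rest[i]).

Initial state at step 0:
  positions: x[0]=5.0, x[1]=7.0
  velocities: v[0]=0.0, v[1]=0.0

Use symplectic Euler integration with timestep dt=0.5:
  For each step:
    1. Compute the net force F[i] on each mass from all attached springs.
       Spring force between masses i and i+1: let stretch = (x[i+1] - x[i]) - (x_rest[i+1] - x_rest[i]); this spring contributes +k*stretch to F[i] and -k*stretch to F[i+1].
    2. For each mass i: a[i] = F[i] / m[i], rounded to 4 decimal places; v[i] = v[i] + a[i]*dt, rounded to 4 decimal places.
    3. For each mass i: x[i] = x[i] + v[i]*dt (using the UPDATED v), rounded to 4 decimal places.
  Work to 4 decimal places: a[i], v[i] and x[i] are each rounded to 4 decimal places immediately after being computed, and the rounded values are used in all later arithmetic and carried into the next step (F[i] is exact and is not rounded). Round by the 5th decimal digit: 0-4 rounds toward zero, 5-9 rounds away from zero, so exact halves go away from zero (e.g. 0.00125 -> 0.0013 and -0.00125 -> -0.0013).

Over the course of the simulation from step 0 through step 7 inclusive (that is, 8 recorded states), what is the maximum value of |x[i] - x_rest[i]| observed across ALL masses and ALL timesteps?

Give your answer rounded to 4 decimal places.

Answer: 1.6788

Derivation:
Step 0: x=[5.0000 7.0000] v=[0.0000 0.0000]
Step 1: x=[4.5000 7.2500] v=[-1.0000 0.5000]
Step 2: x=[3.6875 7.6563] v=[-1.6250 0.8125]
Step 3: x=[2.8672 8.0665] v=[-1.6406 0.8203]
Step 4: x=[2.3467 8.3268] v=[-1.0410 0.5205]
Step 5: x=[2.3212 8.3396] v=[-0.0510 0.0255]
Step 6: x=[2.8003 8.1001] v=[0.9582 -0.4791]
Step 7: x=[3.6044 7.6981] v=[1.6081 -0.8041]
Max displacement = 1.6788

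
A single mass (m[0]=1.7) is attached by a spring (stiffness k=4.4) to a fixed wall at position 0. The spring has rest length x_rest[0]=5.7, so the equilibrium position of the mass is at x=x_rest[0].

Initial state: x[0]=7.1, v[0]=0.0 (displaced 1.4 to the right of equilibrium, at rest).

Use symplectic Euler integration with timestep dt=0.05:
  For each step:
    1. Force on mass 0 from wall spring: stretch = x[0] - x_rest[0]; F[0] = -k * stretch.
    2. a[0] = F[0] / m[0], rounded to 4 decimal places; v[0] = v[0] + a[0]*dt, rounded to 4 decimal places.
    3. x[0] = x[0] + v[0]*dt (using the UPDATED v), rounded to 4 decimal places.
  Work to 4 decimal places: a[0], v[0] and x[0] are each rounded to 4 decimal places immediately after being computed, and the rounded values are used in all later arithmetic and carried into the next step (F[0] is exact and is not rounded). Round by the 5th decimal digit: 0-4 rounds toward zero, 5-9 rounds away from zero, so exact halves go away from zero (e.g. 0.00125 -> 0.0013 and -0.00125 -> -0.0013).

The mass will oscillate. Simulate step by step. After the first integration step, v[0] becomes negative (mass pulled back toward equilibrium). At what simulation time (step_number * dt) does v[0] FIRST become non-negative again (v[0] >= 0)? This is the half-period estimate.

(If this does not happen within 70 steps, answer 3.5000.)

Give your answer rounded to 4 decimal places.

Answer: 2.0000

Derivation:
Step 0: x=[7.1000] v=[0.0000]
Step 1: x=[7.0909] v=[-0.1812]
Step 2: x=[7.0728] v=[-0.3612]
Step 3: x=[7.0459] v=[-0.5389]
Step 4: x=[7.0102] v=[-0.7131]
Step 5: x=[6.9661] v=[-0.8827]
Step 6: x=[6.9138] v=[-1.0466]
Step 7: x=[6.8536] v=[-1.2037]
Step 8: x=[6.7860] v=[-1.3530]
Step 9: x=[6.7113] v=[-1.4935]
Step 10: x=[6.6301] v=[-1.6244]
Step 11: x=[6.5429] v=[-1.7448]
Step 12: x=[6.4502] v=[-1.8539]
Step 13: x=[6.3527] v=[-1.9510]
Step 14: x=[6.2509] v=[-2.0355]
Step 15: x=[6.1456] v=[-2.1068]
Step 16: x=[6.0374] v=[-2.1645]
Step 17: x=[5.9270] v=[-2.2082]
Step 18: x=[5.8151] v=[-2.2376]
Step 19: x=[5.7025] v=[-2.2525]
Step 20: x=[5.5899] v=[-2.2528]
Step 21: x=[5.4780] v=[-2.2386]
Step 22: x=[5.3675] v=[-2.2099]
Step 23: x=[5.2592] v=[-2.1669]
Step 24: x=[5.1537] v=[-2.1099]
Step 25: x=[5.0517] v=[-2.0392]
Step 26: x=[4.9539] v=[-1.9553]
Step 27: x=[4.8610] v=[-1.8587]
Step 28: x=[4.7735] v=[-1.7501]
Step 29: x=[4.6920] v=[-1.6302]
Step 30: x=[4.6170] v=[-1.4998]
Step 31: x=[4.5490] v=[-1.3596]
Step 32: x=[4.4885] v=[-1.2106]
Step 33: x=[4.4358] v=[-1.0538]
Step 34: x=[4.3913] v=[-0.8902]
Step 35: x=[4.3553] v=[-0.7208]
Step 36: x=[4.3280] v=[-0.5468]
Step 37: x=[4.3095] v=[-0.3692]
Step 38: x=[4.3000] v=[-0.1893]
Step 39: x=[4.2996] v=[-0.0081]
Step 40: x=[4.3083] v=[0.1731]
First v>=0 after going negative at step 40, time=2.0000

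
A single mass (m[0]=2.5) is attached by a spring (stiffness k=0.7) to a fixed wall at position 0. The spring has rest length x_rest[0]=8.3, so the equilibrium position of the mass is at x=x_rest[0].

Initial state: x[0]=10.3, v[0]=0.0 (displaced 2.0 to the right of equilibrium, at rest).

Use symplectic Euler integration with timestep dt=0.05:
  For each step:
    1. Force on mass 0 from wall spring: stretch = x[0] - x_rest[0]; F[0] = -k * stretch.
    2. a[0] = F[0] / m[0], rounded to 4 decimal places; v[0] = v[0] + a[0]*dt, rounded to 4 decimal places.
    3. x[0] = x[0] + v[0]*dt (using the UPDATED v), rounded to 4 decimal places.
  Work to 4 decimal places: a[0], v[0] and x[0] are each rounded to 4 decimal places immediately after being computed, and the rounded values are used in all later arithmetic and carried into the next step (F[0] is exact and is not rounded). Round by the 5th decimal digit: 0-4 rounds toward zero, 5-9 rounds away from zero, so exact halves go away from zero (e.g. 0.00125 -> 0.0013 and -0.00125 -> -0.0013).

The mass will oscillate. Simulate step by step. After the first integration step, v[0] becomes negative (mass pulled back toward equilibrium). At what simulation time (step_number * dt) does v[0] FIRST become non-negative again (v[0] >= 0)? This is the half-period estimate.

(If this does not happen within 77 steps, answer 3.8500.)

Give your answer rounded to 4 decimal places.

Step 0: x=[10.3000] v=[0.0000]
Step 1: x=[10.2986] v=[-0.0280]
Step 2: x=[10.2958] v=[-0.0560]
Step 3: x=[10.2916] v=[-0.0839]
Step 4: x=[10.2860] v=[-0.1118]
Step 5: x=[10.2790] v=[-0.1396]
Step 6: x=[10.2706] v=[-0.1673]
Step 7: x=[10.2609] v=[-0.1949]
Step 8: x=[10.2498] v=[-0.2224]
Step 9: x=[10.2373] v=[-0.2497]
Step 10: x=[10.2235] v=[-0.2768]
Step 11: x=[10.2083] v=[-0.3037]
Step 12: x=[10.1918] v=[-0.3304]
Step 13: x=[10.1740] v=[-0.3569]
Step 14: x=[10.1548] v=[-0.3831]
Step 15: x=[10.1343] v=[-0.4091]
Step 16: x=[10.1126] v=[-0.4348]
Step 17: x=[10.0896] v=[-0.4602]
Step 18: x=[10.0653] v=[-0.4853]
Step 19: x=[10.0398] v=[-0.5100]
Step 20: x=[10.0131] v=[-0.5344]
Step 21: x=[9.9852] v=[-0.5584]
Step 22: x=[9.9561] v=[-0.5820]
Step 23: x=[9.9258] v=[-0.6052]
Step 24: x=[9.8944] v=[-0.6280]
Step 25: x=[9.8619] v=[-0.6503]
Step 26: x=[9.8283] v=[-0.6722]
Step 27: x=[9.7936] v=[-0.6936]
Step 28: x=[9.7579] v=[-0.7145]
Step 29: x=[9.7212] v=[-0.7349]
Step 30: x=[9.6835] v=[-0.7548]
Step 31: x=[9.6448] v=[-0.7742]
Step 32: x=[9.6052] v=[-0.7930]
Step 33: x=[9.5646] v=[-0.8113]
Step 34: x=[9.5232] v=[-0.8290]
Step 35: x=[9.4809] v=[-0.8461]
Step 36: x=[9.4378] v=[-0.8626]
Step 37: x=[9.3939] v=[-0.8785]
Step 38: x=[9.3492] v=[-0.8938]
Step 39: x=[9.3038] v=[-0.9085]
Step 40: x=[9.2577] v=[-0.9226]
Step 41: x=[9.2109] v=[-0.9360]
Step 42: x=[9.1635] v=[-0.9488]
Step 43: x=[9.1155] v=[-0.9609]
Step 44: x=[9.0669] v=[-0.9723]
Step 45: x=[9.0178] v=[-0.9830]
Step 46: x=[8.9681] v=[-0.9931]
Step 47: x=[8.9180] v=[-1.0025]
Step 48: x=[8.8674] v=[-1.0112]
Step 49: x=[8.8164] v=[-1.0191]
Step 50: x=[8.7651] v=[-1.0263]
Step 51: x=[8.7135] v=[-1.0328]
Step 52: x=[8.6616] v=[-1.0386]
Step 53: x=[8.6094] v=[-1.0437]
Step 54: x=[8.5570] v=[-1.0480]
Step 55: x=[8.5044] v=[-1.0516]
Step 56: x=[8.4517] v=[-1.0545]
Step 57: x=[8.3989] v=[-1.0566]
Step 58: x=[8.3460] v=[-1.0580]
Step 59: x=[8.2931] v=[-1.0586]
Step 60: x=[8.2402] v=[-1.0585]
Step 61: x=[8.1873] v=[-1.0577]
Step 62: x=[8.1345] v=[-1.0561]
Step 63: x=[8.0818] v=[-1.0538]
Step 64: x=[8.0293] v=[-1.0507]
Step 65: x=[7.9770] v=[-1.0469]
Step 66: x=[7.9249] v=[-1.0424]
Step 67: x=[7.8730] v=[-1.0372]
Step 68: x=[7.8214] v=[-1.0312]
Step 69: x=[7.7702] v=[-1.0245]
Step 70: x=[7.7193] v=[-1.0171]
Step 71: x=[7.6689] v=[-1.0090]
Step 72: x=[7.6189] v=[-1.0002]
Step 73: x=[7.5694] v=[-0.9907]
Step 74: x=[7.5204] v=[-0.9805]
Step 75: x=[7.4719] v=[-0.9696]
Step 76: x=[7.4240] v=[-0.9580]
Step 77: x=[7.3767] v=[-0.9457]
v[0] did not become non-negative within 77 steps; using fallback time=3.8500

Answer: 3.8500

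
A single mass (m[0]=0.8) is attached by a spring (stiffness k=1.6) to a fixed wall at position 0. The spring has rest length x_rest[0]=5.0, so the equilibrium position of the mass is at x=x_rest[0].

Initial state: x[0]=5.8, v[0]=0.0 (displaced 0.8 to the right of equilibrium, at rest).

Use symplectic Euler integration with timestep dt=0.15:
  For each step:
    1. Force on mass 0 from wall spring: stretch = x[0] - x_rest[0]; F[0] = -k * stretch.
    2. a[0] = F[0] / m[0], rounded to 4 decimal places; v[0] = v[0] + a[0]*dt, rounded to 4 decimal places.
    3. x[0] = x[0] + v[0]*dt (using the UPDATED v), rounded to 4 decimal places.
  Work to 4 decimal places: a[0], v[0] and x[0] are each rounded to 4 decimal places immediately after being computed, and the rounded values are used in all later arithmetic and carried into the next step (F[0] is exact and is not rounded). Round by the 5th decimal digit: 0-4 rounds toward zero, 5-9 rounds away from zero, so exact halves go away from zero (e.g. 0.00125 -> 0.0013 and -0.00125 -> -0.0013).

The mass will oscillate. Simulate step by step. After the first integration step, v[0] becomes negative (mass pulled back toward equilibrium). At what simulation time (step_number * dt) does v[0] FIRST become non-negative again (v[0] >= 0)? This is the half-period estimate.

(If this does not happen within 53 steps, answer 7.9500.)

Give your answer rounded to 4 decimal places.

Step 0: x=[5.8000] v=[0.0000]
Step 1: x=[5.7640] v=[-0.2400]
Step 2: x=[5.6936] v=[-0.4692]
Step 3: x=[5.5920] v=[-0.6773]
Step 4: x=[5.4638] v=[-0.8549]
Step 5: x=[5.3147] v=[-0.9940]
Step 6: x=[5.1514] v=[-1.0884]
Step 7: x=[4.9813] v=[-1.1338]
Step 8: x=[4.8121] v=[-1.1282]
Step 9: x=[4.6513] v=[-1.0718]
Step 10: x=[4.5062] v=[-0.9672]
Step 11: x=[4.3833] v=[-0.8191]
Step 12: x=[4.2882] v=[-0.6341]
Step 13: x=[4.2251] v=[-0.4206]
Step 14: x=[4.1969] v=[-0.1881]
Step 15: x=[4.2048] v=[0.0528]
First v>=0 after going negative at step 15, time=2.2500

Answer: 2.2500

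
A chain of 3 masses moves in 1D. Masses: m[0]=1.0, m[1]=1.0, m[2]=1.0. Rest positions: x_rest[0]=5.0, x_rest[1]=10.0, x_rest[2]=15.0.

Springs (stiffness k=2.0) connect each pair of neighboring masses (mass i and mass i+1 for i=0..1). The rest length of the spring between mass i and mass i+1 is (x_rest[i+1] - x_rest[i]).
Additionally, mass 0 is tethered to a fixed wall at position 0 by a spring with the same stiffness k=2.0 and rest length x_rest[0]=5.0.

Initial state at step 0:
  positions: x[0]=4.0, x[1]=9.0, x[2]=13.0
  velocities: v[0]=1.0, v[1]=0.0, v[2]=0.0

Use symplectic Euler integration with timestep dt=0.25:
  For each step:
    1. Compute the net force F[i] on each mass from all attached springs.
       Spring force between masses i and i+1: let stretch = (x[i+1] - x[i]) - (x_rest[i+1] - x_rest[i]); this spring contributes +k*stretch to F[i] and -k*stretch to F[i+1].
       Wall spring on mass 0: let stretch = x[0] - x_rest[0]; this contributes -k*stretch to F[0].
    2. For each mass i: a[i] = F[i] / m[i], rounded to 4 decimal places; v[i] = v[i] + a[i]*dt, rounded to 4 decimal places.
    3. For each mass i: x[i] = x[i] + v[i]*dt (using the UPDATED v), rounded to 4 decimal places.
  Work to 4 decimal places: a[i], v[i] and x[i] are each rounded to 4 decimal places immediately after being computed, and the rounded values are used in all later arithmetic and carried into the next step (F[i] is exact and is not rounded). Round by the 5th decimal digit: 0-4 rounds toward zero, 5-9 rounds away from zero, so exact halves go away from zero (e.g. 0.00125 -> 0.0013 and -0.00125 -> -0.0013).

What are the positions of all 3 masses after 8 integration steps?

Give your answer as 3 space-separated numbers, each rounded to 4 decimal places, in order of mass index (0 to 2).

Step 0: x=[4.0000 9.0000 13.0000] v=[1.0000 0.0000 0.0000]
Step 1: x=[4.3750 8.8750 13.1250] v=[1.5000 -0.5000 0.5000]
Step 2: x=[4.7656 8.7188 13.3438] v=[1.5625 -0.6250 0.8750]
Step 3: x=[5.0547 8.6465 13.6094] v=[1.1563 -0.2891 1.0625]
Step 4: x=[5.1609 8.7456 13.8797] v=[0.4249 0.3965 1.0811]
Step 5: x=[5.0701 9.0384 14.1332] v=[-0.3632 1.1712 1.0141]
Step 6: x=[4.8416 9.4720 14.3749] v=[-0.9141 1.7345 0.9667]
Step 7: x=[4.5867 9.9397 14.6287] v=[-1.0197 1.8708 1.0153]
Step 8: x=[4.4276 10.3244 14.9214] v=[-0.6366 1.5388 1.1708]

Answer: 4.4276 10.3244 14.9214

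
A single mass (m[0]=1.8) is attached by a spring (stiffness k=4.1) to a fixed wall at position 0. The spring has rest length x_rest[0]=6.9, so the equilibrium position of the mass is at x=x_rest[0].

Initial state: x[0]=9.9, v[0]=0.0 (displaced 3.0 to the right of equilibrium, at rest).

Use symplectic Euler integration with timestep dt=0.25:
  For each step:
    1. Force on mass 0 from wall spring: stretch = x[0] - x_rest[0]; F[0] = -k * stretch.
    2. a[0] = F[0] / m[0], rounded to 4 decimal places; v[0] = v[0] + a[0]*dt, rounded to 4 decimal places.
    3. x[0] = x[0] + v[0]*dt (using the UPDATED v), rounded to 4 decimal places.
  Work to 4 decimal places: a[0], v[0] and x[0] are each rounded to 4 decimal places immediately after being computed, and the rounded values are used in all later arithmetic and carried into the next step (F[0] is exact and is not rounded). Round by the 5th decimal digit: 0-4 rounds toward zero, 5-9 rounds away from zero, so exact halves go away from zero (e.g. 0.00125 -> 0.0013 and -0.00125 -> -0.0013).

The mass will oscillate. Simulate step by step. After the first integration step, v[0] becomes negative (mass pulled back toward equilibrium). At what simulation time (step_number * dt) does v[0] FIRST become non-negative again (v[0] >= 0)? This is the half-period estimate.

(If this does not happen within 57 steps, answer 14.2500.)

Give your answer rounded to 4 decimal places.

Step 0: x=[9.9000] v=[0.0000]
Step 1: x=[9.4729] v=[-1.7083]
Step 2: x=[8.6796] v=[-3.1734]
Step 3: x=[7.6329] v=[-4.1868]
Step 4: x=[6.4819] v=[-4.6042]
Step 5: x=[5.3904] v=[-4.3661]
Step 6: x=[4.5138] v=[-3.5065]
Step 7: x=[3.9769] v=[-2.1477]
Step 8: x=[3.8561] v=[-0.4832]
Step 9: x=[4.1686] v=[1.2501]
First v>=0 after going negative at step 9, time=2.2500

Answer: 2.2500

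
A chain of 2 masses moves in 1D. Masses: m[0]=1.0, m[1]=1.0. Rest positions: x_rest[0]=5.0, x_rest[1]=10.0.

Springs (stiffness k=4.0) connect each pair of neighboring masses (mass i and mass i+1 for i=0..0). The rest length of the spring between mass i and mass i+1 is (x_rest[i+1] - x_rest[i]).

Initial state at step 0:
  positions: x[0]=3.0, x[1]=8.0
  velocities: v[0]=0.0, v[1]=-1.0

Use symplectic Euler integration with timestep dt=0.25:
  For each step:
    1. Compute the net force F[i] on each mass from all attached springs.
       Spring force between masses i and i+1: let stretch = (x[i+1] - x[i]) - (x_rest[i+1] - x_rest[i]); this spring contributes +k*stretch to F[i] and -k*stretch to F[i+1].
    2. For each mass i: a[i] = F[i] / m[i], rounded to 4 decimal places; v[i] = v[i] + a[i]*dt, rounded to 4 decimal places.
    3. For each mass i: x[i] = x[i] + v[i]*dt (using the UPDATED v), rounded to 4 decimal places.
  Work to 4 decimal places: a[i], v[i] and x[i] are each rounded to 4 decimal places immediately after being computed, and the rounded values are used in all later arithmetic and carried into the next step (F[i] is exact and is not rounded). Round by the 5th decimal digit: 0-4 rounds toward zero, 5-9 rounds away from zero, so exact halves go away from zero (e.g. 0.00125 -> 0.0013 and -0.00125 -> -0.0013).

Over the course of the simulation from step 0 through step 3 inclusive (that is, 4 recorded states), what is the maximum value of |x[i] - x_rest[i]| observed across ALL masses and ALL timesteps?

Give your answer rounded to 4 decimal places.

Step 0: x=[3.0000 8.0000] v=[0.0000 -1.0000]
Step 1: x=[3.0000 7.7500] v=[0.0000 -1.0000]
Step 2: x=[2.9375 7.5625] v=[-0.2500 -0.7500]
Step 3: x=[2.7813 7.4688] v=[-0.6250 -0.3750]
Max displacement = 2.5312

Answer: 2.5312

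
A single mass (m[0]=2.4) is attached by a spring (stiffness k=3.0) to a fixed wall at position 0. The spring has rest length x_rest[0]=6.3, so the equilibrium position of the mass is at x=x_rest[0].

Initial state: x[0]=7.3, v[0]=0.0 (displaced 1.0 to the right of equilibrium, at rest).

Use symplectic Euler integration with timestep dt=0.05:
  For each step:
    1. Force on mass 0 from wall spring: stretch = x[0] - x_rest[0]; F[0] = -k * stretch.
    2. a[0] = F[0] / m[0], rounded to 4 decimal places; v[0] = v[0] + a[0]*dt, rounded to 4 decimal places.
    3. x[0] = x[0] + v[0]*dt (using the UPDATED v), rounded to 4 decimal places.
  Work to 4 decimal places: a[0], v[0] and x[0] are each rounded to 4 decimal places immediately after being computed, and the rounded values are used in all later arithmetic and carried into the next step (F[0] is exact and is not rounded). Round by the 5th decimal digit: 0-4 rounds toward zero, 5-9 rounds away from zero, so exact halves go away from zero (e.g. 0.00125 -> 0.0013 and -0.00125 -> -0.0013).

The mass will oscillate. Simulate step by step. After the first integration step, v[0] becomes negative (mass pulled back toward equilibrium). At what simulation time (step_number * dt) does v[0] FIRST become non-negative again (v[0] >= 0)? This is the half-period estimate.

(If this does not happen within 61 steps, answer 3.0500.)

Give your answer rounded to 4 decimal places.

Step 0: x=[7.3000] v=[0.0000]
Step 1: x=[7.2969] v=[-0.0625]
Step 2: x=[7.2907] v=[-0.1248]
Step 3: x=[7.2814] v=[-0.1867]
Step 4: x=[7.2690] v=[-0.2480]
Step 5: x=[7.2536] v=[-0.3086]
Step 6: x=[7.2352] v=[-0.3682]
Step 7: x=[7.2139] v=[-0.4267]
Step 8: x=[7.1897] v=[-0.4838]
Step 9: x=[7.1627] v=[-0.5394]
Step 10: x=[7.1330] v=[-0.5933]
Step 11: x=[7.1007] v=[-0.6454]
Step 12: x=[7.0659] v=[-0.6954]
Step 13: x=[7.0287] v=[-0.7433]
Step 14: x=[6.9893] v=[-0.7888]
Step 15: x=[6.9477] v=[-0.8319]
Step 16: x=[6.9041] v=[-0.8724]
Step 17: x=[6.8586] v=[-0.9102]
Step 18: x=[6.8113] v=[-0.9451]
Step 19: x=[6.7624] v=[-0.9771]
Step 20: x=[6.7121] v=[-1.0060]
Step 21: x=[6.6605] v=[-1.0318]
Step 22: x=[6.6078] v=[-1.0543]
Step 23: x=[6.5541] v=[-1.0735]
Step 24: x=[6.4996] v=[-1.0894]
Step 25: x=[6.4445] v=[-1.1019]
Step 26: x=[6.3890] v=[-1.1109]
Step 27: x=[6.3332] v=[-1.1165]
Step 28: x=[6.2773] v=[-1.1186]
Step 29: x=[6.2214] v=[-1.1172]
Step 30: x=[6.1658] v=[-1.1123]
Step 31: x=[6.1106] v=[-1.1039]
Step 32: x=[6.0560] v=[-1.0921]
Step 33: x=[6.0022] v=[-1.0769]
Step 34: x=[5.9493] v=[-1.0583]
Step 35: x=[5.8975] v=[-1.0364]
Step 36: x=[5.8469] v=[-1.0112]
Step 37: x=[5.7978] v=[-0.9829]
Step 38: x=[5.7502] v=[-0.9515]
Step 39: x=[5.7043] v=[-0.9171]
Step 40: x=[5.6603] v=[-0.8799]
Step 41: x=[5.6183] v=[-0.8399]
Step 42: x=[5.5784] v=[-0.7973]
Step 43: x=[5.5408] v=[-0.7522]
Step 44: x=[5.5056] v=[-0.7048]
Step 45: x=[5.4728] v=[-0.6552]
Step 46: x=[5.4426] v=[-0.6035]
Step 47: x=[5.4151] v=[-0.5499]
Step 48: x=[5.3904] v=[-0.4946]
Step 49: x=[5.3685] v=[-0.4378]
Step 50: x=[5.3495] v=[-0.3796]
Step 51: x=[5.3335] v=[-0.3202]
Step 52: x=[5.3205] v=[-0.2598]
Step 53: x=[5.3106] v=[-0.1986]
Step 54: x=[5.3038] v=[-0.1368]
Step 55: x=[5.3001] v=[-0.0745]
Step 56: x=[5.2995] v=[-0.0120]
Step 57: x=[5.3020] v=[0.0505]
First v>=0 after going negative at step 57, time=2.8500

Answer: 2.8500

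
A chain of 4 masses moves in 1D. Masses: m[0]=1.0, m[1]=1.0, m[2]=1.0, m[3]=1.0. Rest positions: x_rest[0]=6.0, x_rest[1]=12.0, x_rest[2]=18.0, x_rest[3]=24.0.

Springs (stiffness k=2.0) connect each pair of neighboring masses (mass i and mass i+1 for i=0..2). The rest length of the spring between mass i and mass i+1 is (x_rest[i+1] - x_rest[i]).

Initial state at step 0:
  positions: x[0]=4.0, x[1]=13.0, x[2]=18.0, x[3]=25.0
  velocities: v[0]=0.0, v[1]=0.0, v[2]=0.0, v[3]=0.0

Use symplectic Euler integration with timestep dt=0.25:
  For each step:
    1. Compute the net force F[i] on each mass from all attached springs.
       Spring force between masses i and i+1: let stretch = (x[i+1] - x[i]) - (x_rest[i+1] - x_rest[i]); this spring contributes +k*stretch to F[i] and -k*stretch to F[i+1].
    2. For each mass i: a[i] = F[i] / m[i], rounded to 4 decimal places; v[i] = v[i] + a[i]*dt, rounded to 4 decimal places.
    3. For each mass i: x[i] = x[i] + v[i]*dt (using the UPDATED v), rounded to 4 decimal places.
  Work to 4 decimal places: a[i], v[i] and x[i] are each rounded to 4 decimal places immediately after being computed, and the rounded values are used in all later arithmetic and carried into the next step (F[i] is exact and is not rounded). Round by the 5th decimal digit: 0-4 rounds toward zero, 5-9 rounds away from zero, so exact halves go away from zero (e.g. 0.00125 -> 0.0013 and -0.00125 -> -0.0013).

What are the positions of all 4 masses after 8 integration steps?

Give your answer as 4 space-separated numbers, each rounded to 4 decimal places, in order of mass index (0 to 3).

Answer: 6.6174 12.9212 16.6607 23.8008

Derivation:
Step 0: x=[4.0000 13.0000 18.0000 25.0000] v=[0.0000 0.0000 0.0000 0.0000]
Step 1: x=[4.3750 12.5000 18.2500 24.8750] v=[1.5000 -2.0000 1.0000 -0.5000]
Step 2: x=[5.0156 11.7031 18.6094 24.6719] v=[2.5625 -3.1875 1.4375 -0.8125]
Step 3: x=[5.7422 10.9336 18.8633 24.4610] v=[2.9063 -3.0781 1.0156 -0.8438]
Step 4: x=[6.3677 10.5064 18.8257 24.3003] v=[2.5020 -1.7090 -0.1504 -0.6427]
Step 5: x=[6.7606 10.6017 18.4325 24.2053] v=[1.5714 0.3813 -1.5728 -0.3800]
Step 6: x=[6.8836 11.1958 17.7821 24.1387] v=[0.4920 2.3762 -2.6018 -0.2664]
Step 7: x=[6.7956 12.0741 17.1029 24.0275] v=[-0.3519 3.5133 -2.7167 -0.4447]
Step 8: x=[6.6174 12.9212 16.6607 23.8008] v=[-0.7127 3.3885 -1.7688 -0.9070]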